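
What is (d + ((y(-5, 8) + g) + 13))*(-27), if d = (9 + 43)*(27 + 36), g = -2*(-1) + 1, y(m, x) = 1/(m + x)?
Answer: -88893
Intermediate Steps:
g = 3 (g = 2 + 1 = 3)
d = 3276 (d = 52*63 = 3276)
(d + ((y(-5, 8) + g) + 13))*(-27) = (3276 + ((1/(-5 + 8) + 3) + 13))*(-27) = (3276 + ((1/3 + 3) + 13))*(-27) = (3276 + ((⅓ + 3) + 13))*(-27) = (3276 + (10/3 + 13))*(-27) = (3276 + 49/3)*(-27) = (9877/3)*(-27) = -88893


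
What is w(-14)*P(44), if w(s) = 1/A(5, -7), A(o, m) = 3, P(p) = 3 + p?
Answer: 47/3 ≈ 15.667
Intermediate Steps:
w(s) = ⅓ (w(s) = 1/3 = ⅓)
w(-14)*P(44) = (3 + 44)/3 = (⅓)*47 = 47/3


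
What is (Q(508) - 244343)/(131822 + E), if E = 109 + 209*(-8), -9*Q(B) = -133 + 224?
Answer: -2199178/1172331 ≈ -1.8759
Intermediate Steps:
Q(B) = -91/9 (Q(B) = -(-133 + 224)/9 = -1/9*91 = -91/9)
E = -1563 (E = 109 - 1672 = -1563)
(Q(508) - 244343)/(131822 + E) = (-91/9 - 244343)/(131822 - 1563) = -2199178/9/130259 = -2199178/9*1/130259 = -2199178/1172331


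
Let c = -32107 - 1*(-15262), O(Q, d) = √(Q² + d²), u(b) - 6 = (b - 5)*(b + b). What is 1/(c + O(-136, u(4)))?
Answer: -3369/56747105 - 2*√185/56747105 ≈ -5.9848e-5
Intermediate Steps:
u(b) = 6 + 2*b*(-5 + b) (u(b) = 6 + (b - 5)*(b + b) = 6 + (-5 + b)*(2*b) = 6 + 2*b*(-5 + b))
c = -16845 (c = -32107 + 15262 = -16845)
1/(c + O(-136, u(4))) = 1/(-16845 + √((-136)² + (6 - 10*4 + 2*4²)²)) = 1/(-16845 + √(18496 + (6 - 40 + 2*16)²)) = 1/(-16845 + √(18496 + (6 - 40 + 32)²)) = 1/(-16845 + √(18496 + (-2)²)) = 1/(-16845 + √(18496 + 4)) = 1/(-16845 + √18500) = 1/(-16845 + 10*√185)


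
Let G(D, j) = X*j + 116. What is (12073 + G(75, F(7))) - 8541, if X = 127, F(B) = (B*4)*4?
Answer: 17872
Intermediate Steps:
F(B) = 16*B (F(B) = (4*B)*4 = 16*B)
G(D, j) = 116 + 127*j (G(D, j) = 127*j + 116 = 116 + 127*j)
(12073 + G(75, F(7))) - 8541 = (12073 + (116 + 127*(16*7))) - 8541 = (12073 + (116 + 127*112)) - 8541 = (12073 + (116 + 14224)) - 8541 = (12073 + 14340) - 8541 = 26413 - 8541 = 17872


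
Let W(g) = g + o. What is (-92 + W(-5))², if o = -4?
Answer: 10201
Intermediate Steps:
W(g) = -4 + g (W(g) = g - 4 = -4 + g)
(-92 + W(-5))² = (-92 + (-4 - 5))² = (-92 - 9)² = (-101)² = 10201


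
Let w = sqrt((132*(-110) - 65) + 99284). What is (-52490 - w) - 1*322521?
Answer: -375011 - 3*sqrt(9411) ≈ -3.7530e+5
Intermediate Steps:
w = 3*sqrt(9411) (w = sqrt((-14520 - 65) + 99284) = sqrt(-14585 + 99284) = sqrt(84699) = 3*sqrt(9411) ≈ 291.03)
(-52490 - w) - 1*322521 = (-52490 - 3*sqrt(9411)) - 1*322521 = (-52490 - 3*sqrt(9411)) - 322521 = -375011 - 3*sqrt(9411)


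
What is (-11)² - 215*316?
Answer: -67819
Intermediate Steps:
(-11)² - 215*316 = 121 - 67940 = -67819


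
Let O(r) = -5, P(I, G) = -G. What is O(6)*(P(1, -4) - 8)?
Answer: 20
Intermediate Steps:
O(6)*(P(1, -4) - 8) = -5*(-1*(-4) - 8) = -5*(4 - 8) = -5*(-4) = 20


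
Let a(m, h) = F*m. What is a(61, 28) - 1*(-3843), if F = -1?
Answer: 3782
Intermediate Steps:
a(m, h) = -m
a(61, 28) - 1*(-3843) = -1*61 - 1*(-3843) = -61 + 3843 = 3782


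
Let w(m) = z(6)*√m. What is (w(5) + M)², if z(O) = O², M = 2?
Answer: 6484 + 144*√5 ≈ 6806.0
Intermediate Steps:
w(m) = 36*√m (w(m) = 6²*√m = 36*√m)
(w(5) + M)² = (36*√5 + 2)² = (2 + 36*√5)²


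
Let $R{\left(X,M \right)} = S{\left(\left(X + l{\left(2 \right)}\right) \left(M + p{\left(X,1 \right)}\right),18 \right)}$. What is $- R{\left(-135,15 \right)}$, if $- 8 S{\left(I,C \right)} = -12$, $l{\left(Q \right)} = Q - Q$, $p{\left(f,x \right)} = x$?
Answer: $- \frac{3}{2} \approx -1.5$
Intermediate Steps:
$l{\left(Q \right)} = 0$
$S{\left(I,C \right)} = \frac{3}{2}$ ($S{\left(I,C \right)} = \left(- \frac{1}{8}\right) \left(-12\right) = \frac{3}{2}$)
$R{\left(X,M \right)} = \frac{3}{2}$
$- R{\left(-135,15 \right)} = \left(-1\right) \frac{3}{2} = - \frac{3}{2}$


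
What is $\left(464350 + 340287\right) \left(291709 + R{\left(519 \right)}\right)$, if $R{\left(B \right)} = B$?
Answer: $235137461236$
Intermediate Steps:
$\left(464350 + 340287\right) \left(291709 + R{\left(519 \right)}\right) = \left(464350 + 340287\right) \left(291709 + 519\right) = 804637 \cdot 292228 = 235137461236$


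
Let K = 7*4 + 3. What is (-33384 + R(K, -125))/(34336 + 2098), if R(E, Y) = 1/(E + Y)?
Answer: -3138097/3424796 ≈ -0.91629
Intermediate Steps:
K = 31 (K = 28 + 3 = 31)
(-33384 + R(K, -125))/(34336 + 2098) = (-33384 + 1/(31 - 125))/(34336 + 2098) = (-33384 + 1/(-94))/36434 = (-33384 - 1/94)*(1/36434) = -3138097/94*1/36434 = -3138097/3424796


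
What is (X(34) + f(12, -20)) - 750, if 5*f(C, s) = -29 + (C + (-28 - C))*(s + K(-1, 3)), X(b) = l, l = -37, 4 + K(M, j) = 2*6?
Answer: -3628/5 ≈ -725.60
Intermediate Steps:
K(M, j) = 8 (K(M, j) = -4 + 2*6 = -4 + 12 = 8)
X(b) = -37
f(C, s) = -253/5 - 28*s/5 (f(C, s) = (-29 + (C + (-28 - C))*(s + 8))/5 = (-29 - 28*(8 + s))/5 = (-29 + (-224 - 28*s))/5 = (-253 - 28*s)/5 = -253/5 - 28*s/5)
(X(34) + f(12, -20)) - 750 = (-37 + (-253/5 - 28/5*(-20))) - 750 = (-37 + (-253/5 + 112)) - 750 = (-37 + 307/5) - 750 = 122/5 - 750 = -3628/5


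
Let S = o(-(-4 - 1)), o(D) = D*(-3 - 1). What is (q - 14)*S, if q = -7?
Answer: 420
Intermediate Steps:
o(D) = -4*D (o(D) = D*(-4) = -4*D)
S = -20 (S = -(-4)*(-4 - 1) = -(-4)*(-5) = -4*5 = -20)
(q - 14)*S = (-7 - 14)*(-20) = -21*(-20) = 420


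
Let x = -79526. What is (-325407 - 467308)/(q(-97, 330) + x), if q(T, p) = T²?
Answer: 792715/70117 ≈ 11.306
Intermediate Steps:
(-325407 - 467308)/(q(-97, 330) + x) = (-325407 - 467308)/((-97)² - 79526) = -792715/(9409 - 79526) = -792715/(-70117) = -792715*(-1/70117) = 792715/70117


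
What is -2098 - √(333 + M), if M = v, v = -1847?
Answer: -2098 - I*√1514 ≈ -2098.0 - 38.91*I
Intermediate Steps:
M = -1847
-2098 - √(333 + M) = -2098 - √(333 - 1847) = -2098 - √(-1514) = -2098 - I*√1514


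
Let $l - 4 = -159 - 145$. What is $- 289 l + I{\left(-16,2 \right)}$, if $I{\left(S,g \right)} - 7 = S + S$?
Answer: $86675$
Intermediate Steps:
$I{\left(S,g \right)} = 7 + 2 S$ ($I{\left(S,g \right)} = 7 + \left(S + S\right) = 7 + 2 S$)
$l = -300$ ($l = 4 - 304 = -300$)
$- 289 l + I{\left(-16,2 \right)} = \left(-289\right) \left(-300\right) + \left(7 + 2 \left(-16\right)\right) = 86700 + \left(7 - 32\right) = 86700 - 25 = 86675$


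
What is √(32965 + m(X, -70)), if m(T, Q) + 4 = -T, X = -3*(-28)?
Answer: 3*√3653 ≈ 181.32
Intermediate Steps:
X = 84
m(T, Q) = -4 - T
√(32965 + m(X, -70)) = √(32965 + (-4 - 1*84)) = √(32965 + (-4 - 84)) = √(32965 - 88) = √32877 = 3*√3653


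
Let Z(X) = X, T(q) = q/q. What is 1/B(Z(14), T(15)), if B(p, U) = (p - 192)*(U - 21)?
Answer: 1/3560 ≈ 0.00028090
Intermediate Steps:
T(q) = 1
B(p, U) = (-192 + p)*(-21 + U)
1/B(Z(14), T(15)) = 1/(4032 - 192*1 - 21*14 + 1*14) = 1/(4032 - 192 - 294 + 14) = 1/3560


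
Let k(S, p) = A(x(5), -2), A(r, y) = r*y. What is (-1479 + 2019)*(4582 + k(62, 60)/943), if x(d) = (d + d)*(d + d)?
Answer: 2333138040/943 ≈ 2.4742e+6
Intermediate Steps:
x(d) = 4*d² (x(d) = (2*d)*(2*d) = 4*d²)
k(S, p) = -200 (k(S, p) = (4*5²)*(-2) = (4*25)*(-2) = 100*(-2) = -200)
(-1479 + 2019)*(4582 + k(62, 60)/943) = (-1479 + 2019)*(4582 - 200/943) = 540*(4582 - 200*1/943) = 540*(4582 - 200/943) = 540*(4320626/943) = 2333138040/943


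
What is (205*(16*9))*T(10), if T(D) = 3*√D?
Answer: 88560*√10 ≈ 2.8005e+5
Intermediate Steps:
(205*(16*9))*T(10) = (205*(16*9))*(3*√10) = (205*144)*(3*√10) = 29520*(3*√10) = 88560*√10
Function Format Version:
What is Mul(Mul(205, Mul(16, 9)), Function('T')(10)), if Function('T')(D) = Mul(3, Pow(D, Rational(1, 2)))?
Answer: Mul(88560, Pow(10, Rational(1, 2))) ≈ 2.8005e+5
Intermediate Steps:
Mul(Mul(205, Mul(16, 9)), Function('T')(10)) = Mul(Mul(205, Mul(16, 9)), Mul(3, Pow(10, Rational(1, 2)))) = Mul(Mul(205, 144), Mul(3, Pow(10, Rational(1, 2)))) = Mul(29520, Mul(3, Pow(10, Rational(1, 2)))) = Mul(88560, Pow(10, Rational(1, 2)))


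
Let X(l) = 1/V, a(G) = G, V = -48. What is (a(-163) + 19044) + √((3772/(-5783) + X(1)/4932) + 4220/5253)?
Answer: 18881 + √1507368571648310250885/99883189512 ≈ 18881.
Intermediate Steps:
X(l) = -1/48 (X(l) = 1/(-48) = -1/48)
(a(-163) + 19044) + √((3772/(-5783) + X(1)/4932) + 4220/5253) = (-163 + 19044) + √((3772/(-5783) - 1/48/4932) + 4220/5253) = 18881 + √((3772*(-1/5783) - 1/48*1/4932) + 4220*(1/5253)) = 18881 + √((-3772/5783 - 1/236736) + 4220/5253) = 18881 + √(-892973975/1369044288 + 4220/5253) = 18881 + √(362191534895/2397196548288) = 18881 + √1507368571648310250885/99883189512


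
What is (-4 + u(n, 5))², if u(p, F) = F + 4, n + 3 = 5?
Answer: 25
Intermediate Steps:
n = 2 (n = -3 + 5 = 2)
u(p, F) = 4 + F
(-4 + u(n, 5))² = (-4 + (4 + 5))² = (-4 + 9)² = 5² = 25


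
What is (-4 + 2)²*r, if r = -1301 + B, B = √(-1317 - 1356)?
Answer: -5204 + 36*I*√33 ≈ -5204.0 + 206.8*I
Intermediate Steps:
B = 9*I*√33 (B = √(-2673) = 9*I*√33 ≈ 51.701*I)
r = -1301 + 9*I*√33 ≈ -1301.0 + 51.701*I
(-4 + 2)²*r = (-4 + 2)²*(-1301 + 9*I*√33) = (-2)²*(-1301 + 9*I*√33) = 4*(-1301 + 9*I*√33) = -5204 + 36*I*√33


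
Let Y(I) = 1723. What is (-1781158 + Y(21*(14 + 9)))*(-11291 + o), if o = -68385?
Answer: 141778263060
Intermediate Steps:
(-1781158 + Y(21*(14 + 9)))*(-11291 + o) = (-1781158 + 1723)*(-11291 - 68385) = -1779435*(-79676) = 141778263060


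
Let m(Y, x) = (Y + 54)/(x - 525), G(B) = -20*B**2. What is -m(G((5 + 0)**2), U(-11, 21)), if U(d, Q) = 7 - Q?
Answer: -254/11 ≈ -23.091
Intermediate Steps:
m(Y, x) = (54 + Y)/(-525 + x)
-m(G((5 + 0)**2), U(-11, 21)) = -(54 - 20*(5 + 0)**4)/(-525 + (7 - 1*21)) = -(54 - 20*(5**2)**2)/(-525 + (7 - 21)) = -(54 - 20*25**2)/(-525 - 14) = -(54 - 20*625)/(-539) = -(-1)*(54 - 12500)/539 = -(-1)*(-12446)/539 = -1*254/11 = -254/11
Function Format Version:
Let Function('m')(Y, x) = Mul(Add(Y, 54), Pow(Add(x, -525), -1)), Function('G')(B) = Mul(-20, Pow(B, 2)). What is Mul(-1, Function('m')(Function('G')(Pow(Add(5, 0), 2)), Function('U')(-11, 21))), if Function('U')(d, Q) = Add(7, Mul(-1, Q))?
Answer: Rational(-254, 11) ≈ -23.091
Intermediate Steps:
Function('m')(Y, x) = Mul(Pow(Add(-525, x), -1), Add(54, Y)) (Function('m')(Y, x) = Mul(Add(54, Y), Pow(Add(-525, x), -1)) = Mul(Pow(Add(-525, x), -1), Add(54, Y)))
Mul(-1, Function('m')(Function('G')(Pow(Add(5, 0), 2)), Function('U')(-11, 21))) = Mul(-1, Mul(Pow(Add(-525, Add(7, Mul(-1, 21))), -1), Add(54, Mul(-20, Pow(Pow(Add(5, 0), 2), 2))))) = Mul(-1, Mul(Pow(Add(-525, Add(7, -21)), -1), Add(54, Mul(-20, Pow(Pow(5, 2), 2))))) = Mul(-1, Mul(Pow(Add(-525, -14), -1), Add(54, Mul(-20, Pow(25, 2))))) = Mul(-1, Mul(Pow(-539, -1), Add(54, Mul(-20, 625)))) = Mul(-1, Mul(Rational(-1, 539), Add(54, -12500))) = Mul(-1, Mul(Rational(-1, 539), -12446)) = Mul(-1, Rational(254, 11)) = Rational(-254, 11)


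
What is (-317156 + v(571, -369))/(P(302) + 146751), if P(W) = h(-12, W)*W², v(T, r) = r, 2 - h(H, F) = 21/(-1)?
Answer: -317525/2244443 ≈ -0.14147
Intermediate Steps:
h(H, F) = 23 (h(H, F) = 2 - 21/(-1) = 2 - 21*(-1) = 2 - 1*(-21) = 2 + 21 = 23)
P(W) = 23*W²
(-317156 + v(571, -369))/(P(302) + 146751) = (-317156 - 369)/(23*302² + 146751) = -317525/(23*91204 + 146751) = -317525/(2097692 + 146751) = -317525/2244443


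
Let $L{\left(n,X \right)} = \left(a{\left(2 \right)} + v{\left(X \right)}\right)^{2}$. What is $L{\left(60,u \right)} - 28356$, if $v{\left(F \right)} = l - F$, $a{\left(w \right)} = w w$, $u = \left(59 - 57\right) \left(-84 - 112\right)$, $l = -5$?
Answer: $124525$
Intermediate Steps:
$u = -392$ ($u = 2 \left(-196\right) = -392$)
$a{\left(w \right)} = w^{2}$
$v{\left(F \right)} = -5 - F$
$L{\left(n,X \right)} = \left(-1 - X\right)^{2}$ ($L{\left(n,X \right)} = \left(2^{2} - \left(5 + X\right)\right)^{2} = \left(4 - \left(5 + X\right)\right)^{2} = \left(-1 - X\right)^{2}$)
$L{\left(60,u \right)} - 28356 = \left(1 - 392\right)^{2} - 28356 = \left(-391\right)^{2} - 28356 = 152881 - 28356 = 124525$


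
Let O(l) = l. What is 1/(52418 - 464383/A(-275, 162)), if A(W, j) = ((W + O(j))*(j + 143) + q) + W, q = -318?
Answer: 35058/1838134627 ≈ 1.9073e-5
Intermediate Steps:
A(W, j) = -318 + W + (143 + j)*(W + j) (A(W, j) = ((W + j)*(j + 143) - 318) + W = ((W + j)*(143 + j) - 318) + W = ((143 + j)*(W + j) - 318) + W = (-318 + (143 + j)*(W + j)) + W = -318 + W + (143 + j)*(W + j))
1/(52418 - 464383/A(-275, 162)) = 1/(52418 - 464383/(-318 + 162**2 + 143*162 + 144*(-275) - 275*162)) = 1/(52418 - 464383/(-318 + 26244 + 23166 - 39600 - 44550)) = 1/(52418 - 464383/(-35058)) = 1/(52418 - 464383*(-1/35058)) = 1/(52418 + 464383/35058) = 1/(1838134627/35058) = 35058/1838134627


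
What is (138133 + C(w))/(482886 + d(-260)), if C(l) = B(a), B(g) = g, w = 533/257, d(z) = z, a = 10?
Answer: 138143/482626 ≈ 0.28623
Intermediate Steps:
w = 533/257 (w = 533*(1/257) = 533/257 ≈ 2.0739)
C(l) = 10
(138133 + C(w))/(482886 + d(-260)) = (138133 + 10)/(482886 - 260) = 138143/482626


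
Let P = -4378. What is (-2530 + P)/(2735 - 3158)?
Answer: 6908/423 ≈ 16.331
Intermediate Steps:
(-2530 + P)/(2735 - 3158) = (-2530 - 4378)/(2735 - 3158) = -6908/(-423) = -6908*(-1/423) = 6908/423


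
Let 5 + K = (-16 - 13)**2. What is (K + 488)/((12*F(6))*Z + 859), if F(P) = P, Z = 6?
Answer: 1324/1291 ≈ 1.0256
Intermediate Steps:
K = 836 (K = -5 + (-16 - 13)**2 = -5 + (-29)**2 = -5 + 841 = 836)
(K + 488)/((12*F(6))*Z + 859) = (836 + 488)/((12*6)*6 + 859) = 1324/(72*6 + 859) = 1324/(432 + 859) = 1324/1291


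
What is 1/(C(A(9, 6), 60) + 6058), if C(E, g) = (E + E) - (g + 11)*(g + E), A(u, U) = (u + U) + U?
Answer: 1/349 ≈ 0.0028653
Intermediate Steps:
A(u, U) = u + 2*U (A(u, U) = (U + u) + U = u + 2*U)
C(E, g) = 2*E - (11 + g)*(E + g)
1/(C(A(9, 6), 60) + 6058) = 1/((-1*60**2 - 11*60 - 9*(9 + 2*6) - 1*(9 + 2*6)*60) + 6058) = 1/((-1*3600 - 660 - 9*(9 + 12) - 1*(9 + 12)*60) + 6058) = 1/((-3600 - 660 - 9*21 - 1*21*60) + 6058) = 1/((-3600 - 660 - 189 - 1260) + 6058) = 1/(-5709 + 6058) = 1/349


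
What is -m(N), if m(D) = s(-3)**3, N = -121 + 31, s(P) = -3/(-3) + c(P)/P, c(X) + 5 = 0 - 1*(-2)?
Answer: -8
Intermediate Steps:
c(X) = -3 (c(X) = -5 + (0 - 1*(-2)) = -5 + (0 + 2) = -5 + 2 = -3)
s(P) = 1 - 3/P (s(P) = -3/(-3) - 3/P = -3*(-1/3) - 3/P = 1 - 3/P)
N = -90
m(D) = 8 (m(D) = ((-3 - 3)/(-3))**3 = (-1/3*(-6))**3 = 2**3 = 8)
-m(N) = -1*8 = -8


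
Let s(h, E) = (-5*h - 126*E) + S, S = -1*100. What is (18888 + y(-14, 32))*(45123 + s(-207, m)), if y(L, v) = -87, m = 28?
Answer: 799606530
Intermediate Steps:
S = -100
s(h, E) = -100 - 126*E - 5*h (s(h, E) = (-5*h - 126*E) - 100 = (-126*E - 5*h) - 100 = -100 - 126*E - 5*h)
(18888 + y(-14, 32))*(45123 + s(-207, m)) = (18888 - 87)*(45123 + (-100 - 126*28 - 5*(-207))) = 18801*(45123 + (-100 - 3528 + 1035)) = 18801*(45123 - 2593) = 18801*42530 = 799606530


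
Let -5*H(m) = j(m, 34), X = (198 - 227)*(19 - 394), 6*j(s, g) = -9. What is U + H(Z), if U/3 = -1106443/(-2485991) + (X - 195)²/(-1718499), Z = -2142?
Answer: -2812294613445921/14240576825030 ≈ -197.48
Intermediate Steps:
j(s, g) = -3/2 (j(s, g) = (⅙)*(-9) = -3/2)
X = 10875 (X = -29*(-375) = 10875)
U = -281656678649343/1424057682503 (U = 3*(-1106443/(-2485991) + (10875 - 195)²/(-1718499)) = 3*(-1106443*(-1/2485991) + 10680²*(-1/1718499)) = 3*(1106443/2485991 + 114062400*(-1/1718499)) = 3*(1106443/2485991 - 38020800/572833) = 3*(-93885559549781/1424057682503) = -281656678649343/1424057682503 ≈ -197.78)
H(m) = 3/10 (H(m) = -⅕*(-3/2) = 3/10)
U + H(Z) = -281656678649343/1424057682503 + 3/10 = -2812294613445921/14240576825030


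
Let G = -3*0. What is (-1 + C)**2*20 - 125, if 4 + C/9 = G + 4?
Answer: -105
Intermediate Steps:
G = 0
C = 0 (C = -36 + 9*(0 + 4) = -36 + 9*4 = -36 + 36 = 0)
(-1 + C)**2*20 - 125 = (-1 + 0)**2*20 - 125 = (-1)**2*20 - 125 = 1*20 - 125 = 20 - 125 = -105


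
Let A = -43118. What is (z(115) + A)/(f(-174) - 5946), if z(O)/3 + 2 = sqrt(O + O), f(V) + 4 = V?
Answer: 10781/1531 - 3*sqrt(230)/6124 ≈ 7.0344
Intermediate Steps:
f(V) = -4 + V
z(O) = -6 + 3*sqrt(2)*sqrt(O) (z(O) = -6 + 3*sqrt(O + O) = -6 + 3*sqrt(2*O) = -6 + 3*(sqrt(2)*sqrt(O)) = -6 + 3*sqrt(2)*sqrt(O))
(z(115) + A)/(f(-174) - 5946) = ((-6 + 3*sqrt(2)*sqrt(115)) - 43118)/((-4 - 174) - 5946) = ((-6 + 3*sqrt(230)) - 43118)/(-178 - 5946) = (-43124 + 3*sqrt(230))/(-6124) = (-43124 + 3*sqrt(230))*(-1/6124) = 10781/1531 - 3*sqrt(230)/6124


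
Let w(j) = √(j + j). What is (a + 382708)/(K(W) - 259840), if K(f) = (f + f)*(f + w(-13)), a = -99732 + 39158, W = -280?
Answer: -1234847/395290 + 53689*I*√26/3162320 ≈ -3.1239 + 0.08657*I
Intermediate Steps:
w(j) = √2*√j (w(j) = √(2*j) = √2*√j)
a = -60574
K(f) = 2*f*(f + I*√26) (K(f) = (f + f)*(f + √2*√(-13)) = (2*f)*(f + √2*(I*√13)) = (2*f)*(f + I*√26) = 2*f*(f + I*√26))
(a + 382708)/(K(W) - 259840) = (-60574 + 382708)/(2*(-280)*(-280 + I*√26) - 259840) = 322134/((156800 - 560*I*√26) - 259840) = 322134/(-103040 - 560*I*√26)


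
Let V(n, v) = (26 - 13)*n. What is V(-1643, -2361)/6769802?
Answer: -1643/520754 ≈ -0.0031550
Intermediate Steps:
V(n, v) = 13*n
V(-1643, -2361)/6769802 = (13*(-1643))/6769802 = -21359*1/6769802 = -1643/520754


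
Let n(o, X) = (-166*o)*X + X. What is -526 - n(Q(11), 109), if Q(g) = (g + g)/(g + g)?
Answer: 17459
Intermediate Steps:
Q(g) = 1 (Q(g) = (2*g)/((2*g)) = (2*g)*(1/(2*g)) = 1)
n(o, X) = X - 166*X*o (n(o, X) = -166*X*o + X = X - 166*X*o)
-526 - n(Q(11), 109) = -526 - 109*(1 - 166*1) = -526 - 109*(1 - 166) = -526 - 109*(-165) = -526 - 1*(-17985) = -526 + 17985 = 17459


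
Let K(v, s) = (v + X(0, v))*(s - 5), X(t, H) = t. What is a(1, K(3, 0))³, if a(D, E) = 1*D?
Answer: 1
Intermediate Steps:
K(v, s) = v*(-5 + s) (K(v, s) = (v + 0)*(s - 5) = v*(-5 + s))
a(D, E) = D
a(1, K(3, 0))³ = 1³ = 1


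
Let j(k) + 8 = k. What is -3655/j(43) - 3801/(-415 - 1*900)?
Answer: -934658/9205 ≈ -101.54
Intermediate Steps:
j(k) = -8 + k
-3655/j(43) - 3801/(-415 - 1*900) = -3655/(-8 + 43) - 3801/(-415 - 1*900) = -3655/35 - 3801/(-415 - 900) = -3655*1/35 - 3801/(-1315) = -731/7 - 3801*(-1/1315) = -731/7 + 3801/1315 = -934658/9205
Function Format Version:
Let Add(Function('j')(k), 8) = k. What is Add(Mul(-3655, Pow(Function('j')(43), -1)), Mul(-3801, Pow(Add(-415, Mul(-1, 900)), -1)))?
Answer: Rational(-934658, 9205) ≈ -101.54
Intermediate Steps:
Function('j')(k) = Add(-8, k)
Add(Mul(-3655, Pow(Function('j')(43), -1)), Mul(-3801, Pow(Add(-415, Mul(-1, 900)), -1))) = Add(Mul(-3655, Pow(Add(-8, 43), -1)), Mul(-3801, Pow(Add(-415, Mul(-1, 900)), -1))) = Add(Mul(-3655, Pow(35, -1)), Mul(-3801, Pow(Add(-415, -900), -1))) = Add(Mul(-3655, Rational(1, 35)), Mul(-3801, Pow(-1315, -1))) = Add(Rational(-731, 7), Mul(-3801, Rational(-1, 1315))) = Add(Rational(-731, 7), Rational(3801, 1315)) = Rational(-934658, 9205)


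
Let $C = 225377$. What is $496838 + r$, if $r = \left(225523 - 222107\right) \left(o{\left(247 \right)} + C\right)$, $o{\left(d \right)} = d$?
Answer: $771228422$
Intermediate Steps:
$r = 770731584$ ($r = \left(225523 - 222107\right) \left(247 + 225377\right) = 3416 \cdot 225624 = 770731584$)
$496838 + r = 496838 + 770731584 = 771228422$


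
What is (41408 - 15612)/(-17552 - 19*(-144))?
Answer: -6449/3704 ≈ -1.7411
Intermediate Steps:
(41408 - 15612)/(-17552 - 19*(-144)) = 25796/(-17552 + 2736) = 25796/(-14816) = 25796*(-1/14816) = -6449/3704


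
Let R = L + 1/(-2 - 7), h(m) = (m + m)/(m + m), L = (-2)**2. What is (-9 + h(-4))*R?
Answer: -280/9 ≈ -31.111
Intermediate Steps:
L = 4
h(m) = 1 (h(m) = (2*m)/((2*m)) = (2*m)*(1/(2*m)) = 1)
R = 35/9 (R = 4 + 1/(-2 - 7) = 4 + 1/(-9) = 4 - 1/9 = 35/9 ≈ 3.8889)
(-9 + h(-4))*R = (-9 + 1)*(35/9) = -8*35/9 = -280/9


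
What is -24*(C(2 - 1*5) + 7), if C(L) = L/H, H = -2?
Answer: -204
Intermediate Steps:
C(L) = -L/2 (C(L) = L/(-2) = L*(-½) = -L/2)
-24*(C(2 - 1*5) + 7) = -24*(-(2 - 1*5)/2 + 7) = -24*(-(2 - 5)/2 + 7) = -24*(-½*(-3) + 7) = -24*(3/2 + 7) = -24*17/2 = -204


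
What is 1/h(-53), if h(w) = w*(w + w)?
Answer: 1/5618 ≈ 0.00017800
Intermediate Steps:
h(w) = 2*w**2 (h(w) = w*(2*w) = 2*w**2)
1/h(-53) = 1/(2*(-53)**2) = 1/(2*2809) = 1/5618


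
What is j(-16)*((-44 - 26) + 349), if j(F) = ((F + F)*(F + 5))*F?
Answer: -1571328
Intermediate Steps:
j(F) = 2*F²*(5 + F) (j(F) = ((2*F)*(5 + F))*F = (2*F*(5 + F))*F = 2*F²*(5 + F))
j(-16)*((-44 - 26) + 349) = (2*(-16)²*(5 - 16))*((-44 - 26) + 349) = (2*256*(-11))*(-70 + 349) = -5632*279 = -1571328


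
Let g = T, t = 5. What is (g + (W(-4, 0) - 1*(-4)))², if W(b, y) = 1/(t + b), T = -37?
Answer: 1024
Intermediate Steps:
W(b, y) = 1/(5 + b)
g = -37
(g + (W(-4, 0) - 1*(-4)))² = (-37 + (1/(5 - 4) - 1*(-4)))² = (-37 + (1/1 + 4))² = (-37 + (1 + 4))² = (-37 + 5)² = (-32)² = 1024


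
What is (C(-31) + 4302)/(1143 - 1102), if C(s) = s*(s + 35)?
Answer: 4178/41 ≈ 101.90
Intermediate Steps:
C(s) = s*(35 + s)
(C(-31) + 4302)/(1143 - 1102) = (-31*(35 - 31) + 4302)/(1143 - 1102) = (-31*4 + 4302)/41 = (-124 + 4302)*(1/41) = 4178*(1/41) = 4178/41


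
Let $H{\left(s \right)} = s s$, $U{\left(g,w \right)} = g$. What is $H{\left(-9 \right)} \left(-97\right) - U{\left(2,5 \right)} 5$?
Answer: $78570$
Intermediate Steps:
$H{\left(s \right)} = s^{2}$
$H{\left(-9 \right)} \left(-97\right) - U{\left(2,5 \right)} 5 = \left(-9\right)^{2} \left(-97\right) \left(-1\right) 2 \cdot 5 = 81 \left(-97\right) \left(\left(-2\right) 5\right) = \left(-7857\right) \left(-10\right) = 78570$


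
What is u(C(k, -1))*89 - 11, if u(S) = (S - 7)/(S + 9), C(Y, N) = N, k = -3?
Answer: -100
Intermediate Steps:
u(S) = (-7 + S)/(9 + S)
u(C(k, -1))*89 - 11 = ((-7 - 1)/(9 - 1))*89 - 11 = (-8/8)*89 - 11 = ((⅛)*(-8))*89 - 11 = -1*89 - 11 = -89 - 11 = -100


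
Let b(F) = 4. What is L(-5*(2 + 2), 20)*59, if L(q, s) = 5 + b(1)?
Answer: 531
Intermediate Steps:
L(q, s) = 9 (L(q, s) = 5 + 4 = 9)
L(-5*(2 + 2), 20)*59 = 9*59 = 531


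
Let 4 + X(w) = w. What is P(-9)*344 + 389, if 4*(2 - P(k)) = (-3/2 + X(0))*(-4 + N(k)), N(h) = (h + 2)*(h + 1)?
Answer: 25673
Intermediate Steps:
N(h) = (1 + h)*(2 + h) (N(h) = (2 + h)*(1 + h) = (1 + h)*(2 + h))
X(w) = -4 + w
P(k) = -¾ + 11*k²/8 + 33*k/8 (P(k) = 2 - (-3/2 + (-4 + 0))*(-4 + (2 + k² + 3*k))/4 = 2 - (-3*½ - 4)*(-2 + k² + 3*k)/4 = 2 - (-3/2 - 4)*(-2 + k² + 3*k)/4 = 2 - (-11)*(-2 + k² + 3*k)/8 = 2 - (11 - 33*k/2 - 11*k²/2)/4 = 2 + (-11/4 + 11*k²/8 + 33*k/8) = -¾ + 11*k²/8 + 33*k/8)
P(-9)*344 + 389 = (-¾ + (11/8)*(-9)² + (33/8)*(-9))*344 + 389 = (-¾ + (11/8)*81 - 297/8)*344 + 389 = (-¾ + 891/8 - 297/8)*344 + 389 = (147/2)*344 + 389 = 25284 + 389 = 25673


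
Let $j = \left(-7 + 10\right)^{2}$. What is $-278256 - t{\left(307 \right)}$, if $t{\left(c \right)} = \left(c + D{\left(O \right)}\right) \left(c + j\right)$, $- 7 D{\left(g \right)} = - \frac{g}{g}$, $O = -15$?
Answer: $- \frac{2627192}{7} \approx -3.7531 \cdot 10^{5}$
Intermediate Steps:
$j = 9$ ($j = 3^{2} = 9$)
$D{\left(g \right)} = \frac{1}{7}$ ($D{\left(g \right)} = - \frac{\left(-1\right) \frac{g}{g}}{7} = - \frac{\left(-1\right) 1}{7} = \left(- \frac{1}{7}\right) \left(-1\right) = \frac{1}{7}$)
$t{\left(c \right)} = \left(9 + c\right) \left(\frac{1}{7} + c\right)$ ($t{\left(c \right)} = \left(c + \frac{1}{7}\right) \left(c + 9\right) = \left(\frac{1}{7} + c\right) \left(9 + c\right) = \left(9 + c\right) \left(\frac{1}{7} + c\right)$)
$-278256 - t{\left(307 \right)} = -278256 - \left(\frac{9}{7} + 307^{2} + \frac{64}{7} \cdot 307\right) = -278256 - \left(\frac{9}{7} + 94249 + \frac{19648}{7}\right) = -278256 - \frac{679400}{7} = - \frac{2627192}{7}$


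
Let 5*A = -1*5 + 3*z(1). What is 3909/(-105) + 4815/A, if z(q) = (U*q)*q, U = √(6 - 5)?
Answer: -845231/70 ≈ -12075.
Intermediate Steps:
U = 1 (U = √1 = 1)
z(q) = q² (z(q) = (1*q)*q = q*q = q²)
A = -⅖ (A = (-1*5 + 3*1²)/5 = (-5 + 3*1)/5 = (-5 + 3)/5 = (⅕)*(-2) = -⅖ ≈ -0.40000)
3909/(-105) + 4815/A = 3909/(-105) + 4815/(-⅖) = 3909*(-1/105) + 4815*(-5/2) = -1303/35 - 24075/2 = -845231/70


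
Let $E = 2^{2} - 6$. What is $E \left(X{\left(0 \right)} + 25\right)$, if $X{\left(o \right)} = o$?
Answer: $-50$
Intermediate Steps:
$E = -2$ ($E = 4 - 6 = -2$)
$E \left(X{\left(0 \right)} + 25\right) = - 2 \left(0 + 25\right) = \left(-2\right) 25 = -50$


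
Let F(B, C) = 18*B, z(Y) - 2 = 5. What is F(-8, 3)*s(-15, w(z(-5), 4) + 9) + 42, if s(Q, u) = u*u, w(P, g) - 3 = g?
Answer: -36822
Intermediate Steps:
z(Y) = 7 (z(Y) = 2 + 5 = 7)
w(P, g) = 3 + g
s(Q, u) = u**2
F(-8, 3)*s(-15, w(z(-5), 4) + 9) + 42 = (18*(-8))*((3 + 4) + 9)**2 + 42 = -144*(7 + 9)**2 + 42 = -144*16**2 + 42 = -144*256 + 42 = -36864 + 42 = -36822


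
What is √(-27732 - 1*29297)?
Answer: I*√57029 ≈ 238.81*I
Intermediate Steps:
√(-27732 - 1*29297) = √(-27732 - 29297) = √(-57029) = I*√57029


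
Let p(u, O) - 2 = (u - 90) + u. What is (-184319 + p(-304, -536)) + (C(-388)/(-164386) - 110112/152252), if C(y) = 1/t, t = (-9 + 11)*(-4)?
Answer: -9261183035262561/50056194544 ≈ -1.8502e+5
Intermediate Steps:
t = -8 (t = 2*(-4) = -8)
C(y) = -1/8 (C(y) = 1/(-8) = -1/8)
p(u, O) = -88 + 2*u (p(u, O) = 2 + ((u - 90) + u) = 2 + ((-90 + u) + u) = 2 + (-90 + 2*u) = -88 + 2*u)
(-184319 + p(-304, -536)) + (C(-388)/(-164386) - 110112/152252) = (-184319 + (-88 + 2*(-304))) + (-1/8/(-164386) - 110112/152252) = (-184319 + (-88 - 608)) + (-1/8*(-1/164386) - 110112*1/152252) = (-184319 - 696) + (1/1315088 - 27528/38063) = -185015 - 36201704401/50056194544 = -9261183035262561/50056194544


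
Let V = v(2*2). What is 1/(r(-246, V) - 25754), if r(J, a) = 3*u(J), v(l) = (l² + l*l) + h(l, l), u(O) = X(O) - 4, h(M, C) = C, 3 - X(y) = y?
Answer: -1/25019 ≈ -3.9970e-5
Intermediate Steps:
X(y) = 3 - y
u(O) = -1 - O (u(O) = (3 - O) - 4 = -1 - O)
v(l) = l + 2*l² (v(l) = (l² + l*l) + l = (l² + l²) + l = 2*l² + l = l + 2*l²)
V = 36 (V = (2*2)*(1 + 2*(2*2)) = 4*(1 + 2*4) = 4*(1 + 8) = 4*9 = 36)
r(J, a) = -3 - 3*J (r(J, a) = 3*(-1 - J) = -3 - 3*J)
1/(r(-246, V) - 25754) = 1/((-3 - 3*(-246)) - 25754) = 1/((-3 + 738) - 25754) = 1/(735 - 25754) = 1/(-25019) = -1/25019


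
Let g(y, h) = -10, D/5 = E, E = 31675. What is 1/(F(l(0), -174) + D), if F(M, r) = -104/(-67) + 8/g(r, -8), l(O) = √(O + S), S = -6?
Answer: 335/53055877 ≈ 6.3141e-6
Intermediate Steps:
D = 158375 (D = 5*31675 = 158375)
l(O) = √(-6 + O) (l(O) = √(O - 6) = √(-6 + O))
F(M, r) = 252/335 (F(M, r) = -104/(-67) + 8/(-10) = -104*(-1/67) + 8*(-⅒) = 104/67 - ⅘ = 252/335)
1/(F(l(0), -174) + D) = 1/(252/335 + 158375) = 1/(53055877/335) = 335/53055877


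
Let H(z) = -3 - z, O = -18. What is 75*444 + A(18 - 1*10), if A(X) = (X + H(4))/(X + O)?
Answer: 332999/10 ≈ 33300.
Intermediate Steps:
A(X) = (-7 + X)/(-18 + X) (A(X) = (X + (-3 - 1*4))/(X - 18) = (X + (-3 - 4))/(-18 + X) = (X - 7)/(-18 + X) = (-7 + X)/(-18 + X))
75*444 + A(18 - 1*10) = 75*444 + (-7 + (18 - 1*10))/(-18 + (18 - 1*10)) = 33300 + (-7 + (18 - 10))/(-18 + (18 - 10)) = 33300 + (-7 + 8)/(-18 + 8) = 33300 + 1/(-10) = 33300 - ⅒*1 = 33300 - ⅒ = 332999/10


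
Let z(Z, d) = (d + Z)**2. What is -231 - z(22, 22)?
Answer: -2167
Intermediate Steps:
z(Z, d) = (Z + d)**2
-231 - z(22, 22) = -231 - (22 + 22)**2 = -231 - 1*44**2 = -231 - 1*1936 = -231 - 1936 = -2167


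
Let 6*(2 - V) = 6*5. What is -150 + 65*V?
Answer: -345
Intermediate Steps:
V = -3 (V = 2 - 5 = -3)
-150 + 65*V = -150 + 65*(-3) = -150 - 195 = -345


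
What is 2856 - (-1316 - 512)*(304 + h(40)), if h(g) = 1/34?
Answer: 9496570/17 ≈ 5.5862e+5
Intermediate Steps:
h(g) = 1/34
2856 - (-1316 - 512)*(304 + h(40)) = 2856 - (-1316 - 512)*(304 + 1/34) = 2856 - (-1828)*10337/34 = 2856 - 1*(-9448018/17) = 2856 + 9448018/17 = 9496570/17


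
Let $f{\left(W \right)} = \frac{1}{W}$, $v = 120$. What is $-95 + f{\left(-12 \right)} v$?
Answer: $-105$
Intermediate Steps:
$-95 + f{\left(-12 \right)} v = -95 + \frac{1}{-12} \cdot 120 = -95 - 10 = -105$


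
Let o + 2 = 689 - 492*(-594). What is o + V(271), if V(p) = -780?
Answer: 292155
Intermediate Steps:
o = 292935 (o = -2 + (689 - 492*(-594)) = -2 + (689 + 292248) = -2 + 292937 = 292935)
o + V(271) = 292935 - 780 = 292155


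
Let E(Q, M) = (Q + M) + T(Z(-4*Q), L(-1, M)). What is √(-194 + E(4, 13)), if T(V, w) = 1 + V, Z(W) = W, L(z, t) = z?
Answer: 8*I*√3 ≈ 13.856*I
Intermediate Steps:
E(Q, M) = 1 + M - 3*Q (E(Q, M) = (Q + M) + (1 - 4*Q) = (M + Q) + (1 - 4*Q) = 1 + M - 3*Q)
√(-194 + E(4, 13)) = √(-194 + (1 + 13 - 3*4)) = √(-194 + (1 + 13 - 12)) = √(-194 + 2) = √(-192) = 8*I*√3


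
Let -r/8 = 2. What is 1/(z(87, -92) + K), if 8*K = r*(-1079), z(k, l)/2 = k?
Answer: 1/2332 ≈ 0.00042882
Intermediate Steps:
r = -16 (r = -8*2 = -16)
z(k, l) = 2*k
K = 2158 (K = (-16*(-1079))/8 = (⅛)*17264 = 2158)
1/(z(87, -92) + K) = 1/(2*87 + 2158) = 1/(174 + 2158) = 1/2332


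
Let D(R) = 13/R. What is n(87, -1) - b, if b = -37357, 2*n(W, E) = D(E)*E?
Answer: 74727/2 ≈ 37364.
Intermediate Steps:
n(W, E) = 13/2 (n(W, E) = ((13/E)*E)/2 = (½)*13 = 13/2)
n(87, -1) - b = 13/2 - 1*(-37357) = 13/2 + 37357 = 74727/2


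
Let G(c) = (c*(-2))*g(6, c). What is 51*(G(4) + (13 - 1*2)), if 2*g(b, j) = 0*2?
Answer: 561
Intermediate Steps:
g(b, j) = 0 (g(b, j) = (0*2)/2 = (½)*0 = 0)
G(c) = 0 (G(c) = (c*(-2))*0 = -2*c*0 = 0)
51*(G(4) + (13 - 1*2)) = 51*(0 + (13 - 1*2)) = 51*(0 + (13 - 2)) = 51*(0 + 11) = 51*11 = 561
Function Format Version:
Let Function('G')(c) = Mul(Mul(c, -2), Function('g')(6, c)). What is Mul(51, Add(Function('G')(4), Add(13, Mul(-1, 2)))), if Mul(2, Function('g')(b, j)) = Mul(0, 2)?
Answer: 561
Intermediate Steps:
Function('g')(b, j) = 0 (Function('g')(b, j) = Mul(Rational(1, 2), Mul(0, 2)) = Mul(Rational(1, 2), 0) = 0)
Function('G')(c) = 0 (Function('G')(c) = Mul(Mul(c, -2), 0) = Mul(Mul(-2, c), 0) = 0)
Mul(51, Add(Function('G')(4), Add(13, Mul(-1, 2)))) = Mul(51, Add(0, Add(13, Mul(-1, 2)))) = Mul(51, Add(0, Add(13, -2))) = Mul(51, Add(0, 11)) = Mul(51, 11) = 561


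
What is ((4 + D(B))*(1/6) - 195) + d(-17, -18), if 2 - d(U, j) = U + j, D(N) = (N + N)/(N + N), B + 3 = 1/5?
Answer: -943/6 ≈ -157.17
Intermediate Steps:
B = -14/5 (B = -3 + 1/5 = -14/5 ≈ -2.8000)
D(N) = 1 (D(N) = (2*N)/((2*N)) = (2*N)*(1/(2*N)) = 1)
d(U, j) = 2 - U - j (d(U, j) = 2 - (U + j) = 2 + (-U - j) = 2 - U - j)
((4 + D(B))*(1/6) - 195) + d(-17, -18) = ((4 + 1)*(1/6) - 195) + (2 - 1*(-17) - 1*(-18)) = (5*(1*(1/6)) - 195) + (2 + 17 + 18) = (5*(1/6) - 195) + 37 = (5/6 - 195) + 37 = -1165/6 + 37 = -943/6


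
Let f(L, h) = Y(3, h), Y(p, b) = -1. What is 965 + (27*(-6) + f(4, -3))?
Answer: 802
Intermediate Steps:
f(L, h) = -1
965 + (27*(-6) + f(4, -3)) = 965 + (27*(-6) - 1) = 965 + (-162 - 1) = 965 - 163 = 802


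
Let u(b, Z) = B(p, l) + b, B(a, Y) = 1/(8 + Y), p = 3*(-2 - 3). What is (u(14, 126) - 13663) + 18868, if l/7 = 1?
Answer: 78286/15 ≈ 5219.1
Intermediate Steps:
l = 7 (l = 7*1 = 7)
p = -15 (p = 3*(-5) = -15)
u(b, Z) = 1/15 + b (u(b, Z) = 1/(8 + 7) + b = 1/15 + b)
(u(14, 126) - 13663) + 18868 = ((1/15 + 14) - 13663) + 18868 = (211/15 - 13663) + 18868 = -204734/15 + 18868 = 78286/15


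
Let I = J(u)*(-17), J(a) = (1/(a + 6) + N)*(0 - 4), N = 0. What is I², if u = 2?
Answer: 289/4 ≈ 72.250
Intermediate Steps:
J(a) = -4/(6 + a) (J(a) = (1/(a + 6) + 0)*(0 - 4) = (1/(6 + a) + 0)*(-4) = -4/(6 + a))
I = 17/2 (I = -4/(6 + 2)*(-17) = -4/8*(-17) = -4*⅛*(-17) = -½*(-17) = 17/2 ≈ 8.5000)
I² = (17/2)² = 289/4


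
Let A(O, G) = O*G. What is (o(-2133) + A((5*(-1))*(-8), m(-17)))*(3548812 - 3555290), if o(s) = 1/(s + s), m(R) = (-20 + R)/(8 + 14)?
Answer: 129430891/297 ≈ 4.3579e+5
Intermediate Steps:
m(R) = -10/11 + R/22 (m(R) = (-20 + R)/22 = (-20 + R)*(1/22) = -10/11 + R/22)
A(O, G) = G*O
o(s) = 1/(2*s)
(o(-2133) + A((5*(-1))*(-8), m(-17)))*(3548812 - 3555290) = ((½)/(-2133) + (-10/11 + (1/22)*(-17))*((5*(-1))*(-8)))*(3548812 - 3555290) = ((½)*(-1/2133) + (-10/11 - 17/22)*(-5*(-8)))*(-6478) = (-1/4266 - 37/22*40)*(-6478) = (-1/4266 - 740/11)*(-6478) = -3156851/46926*(-6478) = 129430891/297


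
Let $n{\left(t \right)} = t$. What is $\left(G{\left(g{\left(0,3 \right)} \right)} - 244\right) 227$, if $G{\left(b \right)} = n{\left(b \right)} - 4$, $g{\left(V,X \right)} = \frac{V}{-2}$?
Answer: $-56296$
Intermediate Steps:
$g{\left(V,X \right)} = - \frac{V}{2}$ ($g{\left(V,X \right)} = V \left(- \frac{1}{2}\right) = - \frac{V}{2}$)
$G{\left(b \right)} = -4 + b$ ($G{\left(b \right)} = b - 4 = -4 + b$)
$\left(G{\left(g{\left(0,3 \right)} \right)} - 244\right) 227 = \left(\left(-4 - 0\right) - 244\right) 227 = \left(\left(-4 + 0\right) - 244\right) 227 = \left(-4 - 244\right) 227 = \left(-248\right) 227 = -56296$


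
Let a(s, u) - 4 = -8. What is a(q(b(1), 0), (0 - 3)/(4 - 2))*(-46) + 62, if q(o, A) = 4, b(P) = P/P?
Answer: 246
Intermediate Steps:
b(P) = 1
a(s, u) = -4 (a(s, u) = 4 - 8 = -4)
a(q(b(1), 0), (0 - 3)/(4 - 2))*(-46) + 62 = -4*(-46) + 62 = 184 + 62 = 246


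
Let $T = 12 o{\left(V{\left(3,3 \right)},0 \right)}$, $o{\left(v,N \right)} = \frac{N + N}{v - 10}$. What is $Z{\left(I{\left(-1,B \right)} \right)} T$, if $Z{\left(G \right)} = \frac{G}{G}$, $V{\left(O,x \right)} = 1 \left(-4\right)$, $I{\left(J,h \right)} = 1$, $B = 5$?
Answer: $0$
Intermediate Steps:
$V{\left(O,x \right)} = -4$
$o{\left(v,N \right)} = \frac{2 N}{-10 + v}$
$Z{\left(G \right)} = 1$
$T = 0$ ($T = 12 \cdot 2 \cdot 0 \frac{1}{-10 - 4} = 12 \cdot 2 \cdot 0 \frac{1}{-14} = 12 \cdot 2 \cdot 0 \left(- \frac{1}{14}\right) = 12 \cdot 0 = 0$)
$Z{\left(I{\left(-1,B \right)} \right)} T = 1 \cdot 0 = 0$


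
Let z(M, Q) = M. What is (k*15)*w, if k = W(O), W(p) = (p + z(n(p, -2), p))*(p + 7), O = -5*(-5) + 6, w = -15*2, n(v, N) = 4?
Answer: -598500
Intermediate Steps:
w = -30
O = 31 (O = 25 + 6 = 31)
W(p) = (4 + p)*(7 + p) (W(p) = (p + 4)*(p + 7) = (4 + p)*(7 + p))
k = 1330 (k = 28 + 31**2 + 11*31 = 28 + 961 + 341 = 1330)
(k*15)*w = (1330*15)*(-30) = 19950*(-30) = -598500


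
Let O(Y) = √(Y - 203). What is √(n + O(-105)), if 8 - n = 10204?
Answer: √(-10196 + 2*I*√77) ≈ 0.0869 + 100.98*I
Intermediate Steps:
n = -10196 (n = 8 - 1*10204 = 8 - 10204 = -10196)
O(Y) = √(-203 + Y)
√(n + O(-105)) = √(-10196 + √(-203 - 105)) = √(-10196 + √(-308)) = √(-10196 + 2*I*√77)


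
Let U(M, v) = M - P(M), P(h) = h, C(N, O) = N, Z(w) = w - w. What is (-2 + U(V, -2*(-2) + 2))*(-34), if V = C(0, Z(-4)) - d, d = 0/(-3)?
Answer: 68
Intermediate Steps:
Z(w) = 0
d = 0 (d = 0*(-⅓) = 0)
V = 0 (V = 0 - 1*0 = 0 + 0 = 0)
U(M, v) = 0 (U(M, v) = M - M = 0)
(-2 + U(V, -2*(-2) + 2))*(-34) = (-2 + 0)*(-34) = -2*(-34) = 68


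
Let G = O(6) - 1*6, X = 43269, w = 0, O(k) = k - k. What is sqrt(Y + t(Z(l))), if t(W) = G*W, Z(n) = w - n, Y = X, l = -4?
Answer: 93*sqrt(5) ≈ 207.95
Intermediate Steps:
O(k) = 0
Y = 43269
Z(n) = -n (Z(n) = 0 - n = -n)
G = -6 (G = 0 - 1*6 = 0 - 6 = -6)
t(W) = -6*W
sqrt(Y + t(Z(l))) = sqrt(43269 - (-6)*(-4)) = sqrt(43269 - 6*4) = sqrt(43269 - 24) = sqrt(43245) = 93*sqrt(5)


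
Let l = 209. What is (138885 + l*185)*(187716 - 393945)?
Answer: -36615958950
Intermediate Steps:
(138885 + l*185)*(187716 - 393945) = (138885 + 209*185)*(187716 - 393945) = (138885 + 38665)*(-206229) = 177550*(-206229) = -36615958950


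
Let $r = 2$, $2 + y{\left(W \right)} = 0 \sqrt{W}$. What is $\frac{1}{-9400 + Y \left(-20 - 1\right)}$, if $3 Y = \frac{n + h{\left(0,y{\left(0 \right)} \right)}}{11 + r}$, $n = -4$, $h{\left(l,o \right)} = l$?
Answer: $- \frac{13}{122172} \approx -0.00010641$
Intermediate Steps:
$y{\left(W \right)} = -2$ ($y{\left(W \right)} = -2 + 0 \sqrt{W} = -2 + 0 = -2$)
$Y = - \frac{4}{39}$ ($Y = \frac{\left(-4 + 0\right) \frac{1}{11 + 2}}{3} = \frac{\left(-4\right) \frac{1}{13}}{3} = \frac{1}{3} \left(- \frac{4}{13}\right) = - \frac{4}{39} \approx -0.10256$)
$\frac{1}{-9400 + Y \left(-20 - 1\right)} = \frac{1}{-9400 - \frac{4 \left(-20 - 1\right)}{39}} = \frac{1}{-9400 - - \frac{28}{13}} = \frac{1}{-9400 + \frac{28}{13}} = \frac{1}{- \frac{122172}{13}} = - \frac{13}{122172}$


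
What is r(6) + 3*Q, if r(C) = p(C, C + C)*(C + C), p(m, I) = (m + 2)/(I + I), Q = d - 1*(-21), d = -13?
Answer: 28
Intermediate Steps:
Q = 8 (Q = -13 - 1*(-21) = -13 + 21 = 8)
p(m, I) = (2 + m)/(2*I) (p(m, I) = (2 + m)/((2*I)) = (2 + m)*(1/(2*I)) = (2 + m)/(2*I))
r(C) = 1 + C/2 (r(C) = ((2 + C)/(2*(C + C)))*(C + C) = ((2 + C)/(2*((2*C))))*(2*C) = ((1/(2*C))*(2 + C)/2)*(2*C) = ((2 + C)/(4*C))*(2*C) = 1 + C/2)
r(6) + 3*Q = (1 + (1/2)*6) + 3*8 = (1 + 3) + 24 = 4 + 24 = 28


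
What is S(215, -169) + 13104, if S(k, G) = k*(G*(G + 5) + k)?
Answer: 6018269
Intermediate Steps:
S(k, G) = k*(k + G*(5 + G)) (S(k, G) = k*(G*(5 + G) + k) = k*(k + G*(5 + G)))
S(215, -169) + 13104 = 215*(215 + (-169)² + 5*(-169)) + 13104 = 215*(215 + 28561 - 845) + 13104 = 215*27931 + 13104 = 6005165 + 13104 = 6018269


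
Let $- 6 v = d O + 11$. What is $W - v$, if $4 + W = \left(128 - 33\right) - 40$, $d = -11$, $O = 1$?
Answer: $51$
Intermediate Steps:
$v = 0$ ($v = - \frac{\left(-11\right) 1 + 11}{6} = - \frac{-11 + 11}{6} = \left(- \frac{1}{6}\right) 0 = 0$)
$W = 51$ ($W = -4 + \left(\left(128 - 33\right) - 40\right) = -4 + \left(95 - 40\right) = -4 + 55 = 51$)
$W - v = 51 - 0 = 51 + 0 = 51$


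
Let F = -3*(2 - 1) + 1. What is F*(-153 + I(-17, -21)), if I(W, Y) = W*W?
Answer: -272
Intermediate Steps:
I(W, Y) = W**2
F = -2 (F = -3*1 + 1 = -3 + 1 = -2)
F*(-153 + I(-17, -21)) = -2*(-153 + (-17)**2) = -2*(-153 + 289) = -2*136 = -272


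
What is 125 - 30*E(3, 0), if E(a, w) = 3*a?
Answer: -145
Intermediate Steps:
125 - 30*E(3, 0) = 125 - 90*3 = 125 - 30*9 = 125 - 270 = -145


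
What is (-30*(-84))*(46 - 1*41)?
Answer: 12600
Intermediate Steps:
(-30*(-84))*(46 - 1*41) = 2520*(46 - 41) = 2520*5 = 12600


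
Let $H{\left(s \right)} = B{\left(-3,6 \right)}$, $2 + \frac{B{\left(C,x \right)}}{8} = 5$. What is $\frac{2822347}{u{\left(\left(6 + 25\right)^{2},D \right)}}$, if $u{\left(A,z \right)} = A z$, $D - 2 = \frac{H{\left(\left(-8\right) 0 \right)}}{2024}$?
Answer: $\frac{714053791}{489149} \approx 1459.8$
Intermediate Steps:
$B{\left(C,x \right)} = 24$ ($B{\left(C,x \right)} = -16 + 8 \cdot 5 = -16 + 40 = 24$)
$H{\left(s \right)} = 24$
$D = \frac{509}{253}$ ($D = 2 + \frac{24}{2024} = 2 + 24 \cdot \frac{1}{2024} = 2 + \frac{3}{253} = \frac{509}{253} \approx 2.0119$)
$\frac{2822347}{u{\left(\left(6 + 25\right)^{2},D \right)}} = \frac{2822347}{\left(6 + 25\right)^{2} \cdot \frac{509}{253}} = \frac{2822347}{31^{2} \cdot \frac{509}{253}} = \frac{2822347}{961 \cdot \frac{509}{253}} = \frac{2822347}{\frac{489149}{253}} = 2822347 \cdot \frac{253}{489149} = \frac{714053791}{489149}$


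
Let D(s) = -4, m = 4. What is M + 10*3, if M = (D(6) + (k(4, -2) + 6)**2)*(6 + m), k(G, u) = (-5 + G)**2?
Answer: 480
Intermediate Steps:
M = 450 (M = (-4 + ((-5 + 4)**2 + 6)**2)*(6 + 4) = (-4 + ((-1)**2 + 6)**2)*10 = (-4 + (1 + 6)**2)*10 = (-4 + 7**2)*10 = (-4 + 49)*10 = 45*10 = 450)
M + 10*3 = 450 + 10*3 = 450 + 30 = 480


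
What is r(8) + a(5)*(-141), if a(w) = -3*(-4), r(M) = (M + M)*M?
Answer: -1564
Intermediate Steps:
r(M) = 2*M² (r(M) = (2*M)*M = 2*M²)
a(w) = 12
r(8) + a(5)*(-141) = 2*8² + 12*(-141) = 2*64 - 1692 = 128 - 1692 = -1564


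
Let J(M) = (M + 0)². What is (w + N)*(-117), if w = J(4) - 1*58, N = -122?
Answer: 19188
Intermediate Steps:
J(M) = M²
w = -42 (w = 4² - 1*58 = 16 - 58 = -42)
(w + N)*(-117) = (-42 - 122)*(-117) = -164*(-117) = 19188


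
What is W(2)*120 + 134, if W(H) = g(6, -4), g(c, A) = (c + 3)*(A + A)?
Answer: -8506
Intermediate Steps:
g(c, A) = 2*A*(3 + c) (g(c, A) = (3 + c)*(2*A) = 2*A*(3 + c))
W(H) = -72 (W(H) = 2*(-4)*(3 + 6) = 2*(-4)*9 = -72)
W(2)*120 + 134 = -72*120 + 134 = -8640 + 134 = -8506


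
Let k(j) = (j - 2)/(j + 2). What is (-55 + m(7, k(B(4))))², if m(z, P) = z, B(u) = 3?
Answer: 2304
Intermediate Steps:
k(j) = (-2 + j)/(2 + j)
(-55 + m(7, k(B(4))))² = (-55 + 7)² = (-48)² = 2304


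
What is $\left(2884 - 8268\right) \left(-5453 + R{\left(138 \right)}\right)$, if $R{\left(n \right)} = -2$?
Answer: $29369720$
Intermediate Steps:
$\left(2884 - 8268\right) \left(-5453 + R{\left(138 \right)}\right) = \left(2884 - 8268\right) \left(-5453 - 2\right) = \left(-5384\right) \left(-5455\right) = 29369720$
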